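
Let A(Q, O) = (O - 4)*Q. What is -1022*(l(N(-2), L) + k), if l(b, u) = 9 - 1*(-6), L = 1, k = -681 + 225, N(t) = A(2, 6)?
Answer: 450702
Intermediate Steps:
A(Q, O) = Q*(-4 + O) (A(Q, O) = (-4 + O)*Q = Q*(-4 + O))
N(t) = 4 (N(t) = 2*(-4 + 6) = 2*2 = 4)
k = -456
l(b, u) = 15 (l(b, u) = 9 + 6 = 15)
-1022*(l(N(-2), L) + k) = -1022*(15 - 456) = -1022*(-441) = 450702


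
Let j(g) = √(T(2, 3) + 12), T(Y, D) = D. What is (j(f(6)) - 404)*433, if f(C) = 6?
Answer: -174932 + 433*√15 ≈ -1.7326e+5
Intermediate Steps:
j(g) = √15 (j(g) = √(3 + 12) = √15)
(j(f(6)) - 404)*433 = (√15 - 404)*433 = (-404 + √15)*433 = -174932 + 433*√15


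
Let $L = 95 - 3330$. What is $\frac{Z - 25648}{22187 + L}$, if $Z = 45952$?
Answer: $\frac{2538}{2369} \approx 1.0713$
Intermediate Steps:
$L = -3235$ ($L = 95 - 3330 = -3235$)
$\frac{Z - 25648}{22187 + L} = \frac{45952 - 25648}{22187 - 3235} = \frac{20304}{18952} = 20304 \cdot \frac{1}{18952} = \frac{2538}{2369}$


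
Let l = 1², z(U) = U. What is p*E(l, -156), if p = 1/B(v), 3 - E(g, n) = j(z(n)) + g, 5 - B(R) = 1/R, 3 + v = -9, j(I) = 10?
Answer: -96/61 ≈ -1.5738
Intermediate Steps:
v = -12 (v = -3 - 9 = -12)
l = 1
B(R) = 5 - 1/R
E(g, n) = -7 - g (E(g, n) = 3 - (10 + g) = 3 + (-10 - g) = -7 - g)
p = 12/61 (p = 1/(5 - 1/(-12)) = 1/(5 - 1*(-1/12)) = 1/(5 + 1/12) = 1/(61/12) = 12/61 ≈ 0.19672)
p*E(l, -156) = 12*(-7 - 1*1)/61 = 12*(-7 - 1)/61 = (12/61)*(-8) = -96/61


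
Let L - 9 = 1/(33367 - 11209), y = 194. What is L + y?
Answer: 4498075/22158 ≈ 203.00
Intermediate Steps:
L = 199423/22158 (L = 9 + 1/(33367 - 11209) = 9 + 1/22158 = 199423/22158 ≈ 9.0000)
L + y = 199423/22158 + 194 = 4498075/22158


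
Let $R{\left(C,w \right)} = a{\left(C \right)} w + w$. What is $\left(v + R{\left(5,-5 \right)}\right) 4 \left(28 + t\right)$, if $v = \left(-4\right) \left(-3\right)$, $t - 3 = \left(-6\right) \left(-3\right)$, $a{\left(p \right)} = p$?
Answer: $-3528$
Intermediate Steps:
$R{\left(C,w \right)} = w + C w$ ($R{\left(C,w \right)} = C w + w = w + C w$)
$t = 21$ ($t = 3 - -18 = 3 + 18 = 21$)
$v = 12$
$\left(v + R{\left(5,-5 \right)}\right) 4 \left(28 + t\right) = \left(12 - 5 \left(1 + 5\right)\right) 4 \left(28 + 21\right) = \left(12 - 30\right) 4 \cdot 49 = \left(-18\right) 4 \cdot 49 = \left(-72\right) 49 = -3528$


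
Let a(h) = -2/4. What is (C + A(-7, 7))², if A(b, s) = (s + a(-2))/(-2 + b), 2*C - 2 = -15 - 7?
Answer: 37249/324 ≈ 114.97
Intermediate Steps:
C = -10 (C = 1 + (-15 - 7)/2 = 1 + (½)*(-22) = 1 - 11 = -10)
a(h) = -½ (a(h) = -2*¼ = -½)
A(b, s) = (-½ + s)/(-2 + b) (A(b, s) = (s - ½)/(-2 + b) = (-½ + s)/(-2 + b))
(C + A(-7, 7))² = (-10 + (-½ + 7)/(-2 - 7))² = (-10 + (13/2)/(-9))² = (-10 - ⅑*13/2)² = (-10 - 13/18)² = (-193/18)² = 37249/324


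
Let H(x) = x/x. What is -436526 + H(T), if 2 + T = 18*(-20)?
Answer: -436525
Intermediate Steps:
T = -362 (T = -2 + 18*(-20) = -2 - 360 = -362)
H(x) = 1
-436526 + H(T) = -436526 + 1 = -436525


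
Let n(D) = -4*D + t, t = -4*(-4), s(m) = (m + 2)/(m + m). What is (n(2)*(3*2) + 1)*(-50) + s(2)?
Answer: -2449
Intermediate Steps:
s(m) = (2 + m)/(2*m) (s(m) = (2 + m)/((2*m)) = (2 + m)*(1/(2*m)) = (2 + m)/(2*m))
t = 16
n(D) = 16 - 4*D (n(D) = -4*D + 16 = 16 - 4*D)
(n(2)*(3*2) + 1)*(-50) + s(2) = ((16 - 4*2)*(3*2) + 1)*(-50) + (½)*(2 + 2)/2 = ((16 - 8)*6 + 1)*(-50) + (½)*(½)*4 = (8*6 + 1)*(-50) + 1 = (48 + 1)*(-50) + 1 = 49*(-50) + 1 = -2450 + 1 = -2449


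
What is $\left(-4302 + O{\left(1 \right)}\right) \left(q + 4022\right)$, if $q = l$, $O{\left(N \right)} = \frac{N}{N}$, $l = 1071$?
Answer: $-21904993$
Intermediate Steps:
$O{\left(N \right)} = 1$
$q = 1071$
$\left(-4302 + O{\left(1 \right)}\right) \left(q + 4022\right) = \left(-4302 + 1\right) \left(1071 + 4022\right) = \left(-4301\right) 5093 = -21904993$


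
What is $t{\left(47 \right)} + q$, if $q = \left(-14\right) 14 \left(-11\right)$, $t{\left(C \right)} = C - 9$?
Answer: $2194$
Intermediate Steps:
$t{\left(C \right)} = -9 + C$
$q = 2156$ ($q = \left(-196\right) \left(-11\right) = 2156$)
$t{\left(47 \right)} + q = \left(-9 + 47\right) + 2156 = 38 + 2156 = 2194$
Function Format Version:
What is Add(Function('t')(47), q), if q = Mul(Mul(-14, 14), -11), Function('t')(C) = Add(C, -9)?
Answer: 2194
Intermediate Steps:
Function('t')(C) = Add(-9, C)
q = 2156 (q = Mul(-196, -11) = 2156)
Add(Function('t')(47), q) = Add(Add(-9, 47), 2156) = Add(38, 2156) = 2194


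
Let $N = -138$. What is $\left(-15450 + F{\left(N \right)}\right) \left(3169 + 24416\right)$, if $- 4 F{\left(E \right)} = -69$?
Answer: $- \frac{1702849635}{4} \approx -4.2571 \cdot 10^{8}$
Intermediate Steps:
$F{\left(E \right)} = \frac{69}{4}$ ($F{\left(E \right)} = \left(- \frac{1}{4}\right) \left(-69\right) = \frac{69}{4}$)
$\left(-15450 + F{\left(N \right)}\right) \left(3169 + 24416\right) = \left(-15450 + \frac{69}{4}\right) \left(3169 + 24416\right) = \left(- \frac{61731}{4}\right) 27585 = - \frac{1702849635}{4}$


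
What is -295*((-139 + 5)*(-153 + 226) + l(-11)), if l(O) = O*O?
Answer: 2849995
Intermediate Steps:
l(O) = O**2
-295*((-139 + 5)*(-153 + 226) + l(-11)) = -295*((-139 + 5)*(-153 + 226) + (-11)**2) = -295*(-134*73 + 121) = -295*(-9782 + 121) = -295*(-9661) = 2849995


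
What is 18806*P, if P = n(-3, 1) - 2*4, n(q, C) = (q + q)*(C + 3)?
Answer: -601792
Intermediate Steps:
n(q, C) = 2*q*(3 + C) (n(q, C) = (2*q)*(3 + C) = 2*q*(3 + C))
P = -32 (P = 2*(-3)*(3 + 1) - 2*4 = 2*(-3)*4 - 8 = -24 - 8 = -32)
18806*P = 18806*(-32) = -601792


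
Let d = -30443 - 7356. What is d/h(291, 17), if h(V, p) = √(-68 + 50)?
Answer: 37799*I*√2/6 ≈ 8909.3*I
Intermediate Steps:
h(V, p) = 3*I*√2 (h(V, p) = √(-18) = 3*I*√2)
d = -37799
d/h(291, 17) = -37799*(-I*√2/6) = -(-37799)*I*√2/6 = 37799*I*√2/6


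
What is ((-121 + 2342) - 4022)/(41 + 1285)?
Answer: -1801/1326 ≈ -1.3582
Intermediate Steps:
((-121 + 2342) - 4022)/(41 + 1285) = (2221 - 4022)/1326 = -1801*1/1326 = -1801/1326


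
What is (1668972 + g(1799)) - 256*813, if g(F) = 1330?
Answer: 1462174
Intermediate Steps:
(1668972 + g(1799)) - 256*813 = (1668972 + 1330) - 256*813 = 1670302 - 208128 = 1462174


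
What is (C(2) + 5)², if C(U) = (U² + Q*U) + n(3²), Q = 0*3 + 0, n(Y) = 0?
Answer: 81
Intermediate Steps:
Q = 0 (Q = 0 + 0 = 0)
C(U) = U² (C(U) = (U² + 0*U) + 0 = (U² + 0) + 0 = U² + 0 = U²)
(C(2) + 5)² = (2² + 5)² = (4 + 5)² = 9² = 81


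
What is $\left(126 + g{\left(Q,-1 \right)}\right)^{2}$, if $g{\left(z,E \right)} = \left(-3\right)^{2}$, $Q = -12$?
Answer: $18225$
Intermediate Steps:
$g{\left(z,E \right)} = 9$
$\left(126 + g{\left(Q,-1 \right)}\right)^{2} = \left(126 + 9\right)^{2} = 135^{2} = 18225$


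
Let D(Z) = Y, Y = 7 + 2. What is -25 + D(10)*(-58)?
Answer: -547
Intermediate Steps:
Y = 9
D(Z) = 9
-25 + D(10)*(-58) = -25 + 9*(-58) = -25 - 522 = -547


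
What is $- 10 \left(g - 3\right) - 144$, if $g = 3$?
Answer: $-144$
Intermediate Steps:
$- 10 \left(g - 3\right) - 144 = - 10 \left(3 - 3\right) - 144 = \left(-10\right) 0 - 144 = 0 - 144 = -144$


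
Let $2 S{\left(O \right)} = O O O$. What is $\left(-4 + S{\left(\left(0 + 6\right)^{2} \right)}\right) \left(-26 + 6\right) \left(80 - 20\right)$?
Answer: $-27988800$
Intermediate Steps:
$S{\left(O \right)} = \frac{O^{3}}{2}$ ($S{\left(O \right)} = \frac{O O O}{2} = \frac{O^{2} O}{2} = \frac{O^{3}}{2}$)
$\left(-4 + S{\left(\left(0 + 6\right)^{2} \right)}\right) \left(-26 + 6\right) \left(80 - 20\right) = \left(-4 + \frac{\left(\left(0 + 6\right)^{2}\right)^{3}}{2}\right) \left(-26 + 6\right) \left(80 - 20\right) = \left(-4 + \frac{\left(6^{2}\right)^{3}}{2}\right) \left(\left(-20\right) 60\right) = \left(-4 + \frac{36^{3}}{2}\right) \left(-1200\right) = \left(-4 + \frac{1}{2} \cdot 46656\right) \left(-1200\right) = \left(-4 + 23328\right) \left(-1200\right) = 23324 \left(-1200\right) = -27988800$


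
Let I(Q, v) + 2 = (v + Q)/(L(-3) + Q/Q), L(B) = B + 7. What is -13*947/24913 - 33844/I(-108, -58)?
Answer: 1053402781/1096172 ≈ 960.98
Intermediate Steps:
L(B) = 7 + B
I(Q, v) = -2 + Q/5 + v/5 (I(Q, v) = -2 + (v + Q)/((7 - 3) + Q/Q) = -2 + (Q + v)/(4 + 1) = -2 + (Q + v)/5 = -2 + (Q + v)*(⅕) = -2 + (Q/5 + v/5) = -2 + Q/5 + v/5)
-13*947/24913 - 33844/I(-108, -58) = -13*947/24913 - 33844/(-2 + (⅕)*(-108) + (⅕)*(-58)) = -12311*1/24913 - 33844/(-2 - 108/5 - 58/5) = -12311/24913 - 33844/(-176/5) = -12311/24913 - 33844*(-5/176) = -12311/24913 + 42305/44 = 1053402781/1096172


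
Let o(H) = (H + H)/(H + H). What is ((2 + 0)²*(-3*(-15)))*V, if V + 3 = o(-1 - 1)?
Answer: -360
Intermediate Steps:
o(H) = 1 (o(H) = (2*H)/((2*H)) = (2*H)*(1/(2*H)) = 1)
V = -2 (V = -3 + 1 = -2)
((2 + 0)²*(-3*(-15)))*V = ((2 + 0)²*(-3*(-15)))*(-2) = (2²*45)*(-2) = (4*45)*(-2) = 180*(-2) = -360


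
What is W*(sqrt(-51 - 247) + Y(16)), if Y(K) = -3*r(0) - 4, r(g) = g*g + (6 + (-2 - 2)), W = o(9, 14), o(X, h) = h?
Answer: -140 + 14*I*sqrt(298) ≈ -140.0 + 241.68*I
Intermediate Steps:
W = 14
r(g) = 2 + g**2 (r(g) = g**2 + (6 - 4) = g**2 + 2 = 2 + g**2)
Y(K) = -10 (Y(K) = -3*(2 + 0**2) - 4 = -3*(2 + 0) - 4 = -3*2 - 4 = -6 - 4 = -10)
W*(sqrt(-51 - 247) + Y(16)) = 14*(sqrt(-51 - 247) - 10) = 14*(sqrt(-298) - 10) = 14*(I*sqrt(298) - 10) = 14*(-10 + I*sqrt(298)) = -140 + 14*I*sqrt(298)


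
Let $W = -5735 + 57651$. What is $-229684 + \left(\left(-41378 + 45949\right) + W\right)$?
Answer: $-173197$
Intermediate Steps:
$W = 51916$
$-229684 + \left(\left(-41378 + 45949\right) + W\right) = -229684 + \left(\left(-41378 + 45949\right) + 51916\right) = -229684 + \left(4571 + 51916\right) = -229684 + 56487 = -173197$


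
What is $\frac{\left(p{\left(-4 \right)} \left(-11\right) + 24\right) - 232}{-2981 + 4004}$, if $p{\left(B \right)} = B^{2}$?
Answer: $- \frac{128}{341} \approx -0.37537$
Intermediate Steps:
$\frac{\left(p{\left(-4 \right)} \left(-11\right) + 24\right) - 232}{-2981 + 4004} = \frac{\left(\left(-4\right)^{2} \left(-11\right) + 24\right) - 232}{-2981 + 4004} = \frac{\left(16 \left(-11\right) + 24\right) - 232}{1023} = \left(\left(-176 + 24\right) - 232\right) \frac{1}{1023} = \left(-152 - 232\right) \frac{1}{1023} = \left(-384\right) \frac{1}{1023} = - \frac{128}{341}$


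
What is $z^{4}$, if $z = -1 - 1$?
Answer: $16$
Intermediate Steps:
$z = -2$ ($z = -1 - 1 = -2$)
$z^{4} = \left(-2\right)^{4} = 16$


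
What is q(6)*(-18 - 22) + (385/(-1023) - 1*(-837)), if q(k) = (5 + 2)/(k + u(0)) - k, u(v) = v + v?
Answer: 95786/93 ≈ 1030.0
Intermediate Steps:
u(v) = 2*v
q(k) = -k + 7/k (q(k) = (5 + 2)/(k + 2*0) - k = 7/(k + 0) - k = 7/k - k = -k + 7/k)
q(6)*(-18 - 22) + (385/(-1023) - 1*(-837)) = (-1*6 + 7/6)*(-18 - 22) + (385/(-1023) - 1*(-837)) = (-6 + 7*(⅙))*(-40) + (385*(-1/1023) + 837) = (-6 + 7/6)*(-40) + (-35/93 + 837) = -29/6*(-40) + 77806/93 = 580/3 + 77806/93 = 95786/93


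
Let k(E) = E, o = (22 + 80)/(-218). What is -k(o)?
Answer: 51/109 ≈ 0.46789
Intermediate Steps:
o = -51/109 (o = 102*(-1/218) = -51/109 ≈ -0.46789)
-k(o) = -1*(-51/109) = 51/109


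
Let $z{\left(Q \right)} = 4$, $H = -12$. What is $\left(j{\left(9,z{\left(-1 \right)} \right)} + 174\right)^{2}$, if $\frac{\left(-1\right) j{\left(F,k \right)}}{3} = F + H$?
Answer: $33489$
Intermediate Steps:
$j{\left(F,k \right)} = 36 - 3 F$ ($j{\left(F,k \right)} = - 3 \left(F - 12\right) = - 3 \left(-12 + F\right) = 36 - 3 F$)
$\left(j{\left(9,z{\left(-1 \right)} \right)} + 174\right)^{2} = \left(\left(36 - 27\right) + 174\right)^{2} = \left(9 + 174\right)^{2} = 183^{2} = 33489$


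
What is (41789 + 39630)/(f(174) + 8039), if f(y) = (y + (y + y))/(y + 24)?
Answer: 895609/88458 ≈ 10.125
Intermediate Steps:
f(y) = 3*y/(24 + y) (f(y) = (y + 2*y)/(24 + y) = (3*y)/(24 + y) = 3*y/(24 + y))
(41789 + 39630)/(f(174) + 8039) = (41789 + 39630)/(3*174/(24 + 174) + 8039) = 81419/(3*174/198 + 8039) = 81419/(3*174*(1/198) + 8039) = 81419/(29/11 + 8039) = 81419/(88458/11) = 81419*(11/88458) = 895609/88458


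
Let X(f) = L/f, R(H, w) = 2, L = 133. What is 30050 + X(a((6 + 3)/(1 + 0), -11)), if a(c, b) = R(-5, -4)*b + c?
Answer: 390517/13 ≈ 30040.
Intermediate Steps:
a(c, b) = c + 2*b (a(c, b) = 2*b + c = c + 2*b)
X(f) = 133/f
30050 + X(a((6 + 3)/(1 + 0), -11)) = 30050 + 133/((6 + 3)/(1 + 0) + 2*(-11)) = 30050 + 133/(9/1 - 22) = 30050 + 133/(9*1 - 22) = 30050 + 133/(9 - 22) = 30050 + 133/(-13) = 30050 + 133*(-1/13) = 30050 - 133/13 = 390517/13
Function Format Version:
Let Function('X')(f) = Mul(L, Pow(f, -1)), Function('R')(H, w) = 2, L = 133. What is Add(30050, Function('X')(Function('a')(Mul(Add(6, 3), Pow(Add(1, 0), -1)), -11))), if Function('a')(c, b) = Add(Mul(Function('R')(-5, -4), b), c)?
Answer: Rational(390517, 13) ≈ 30040.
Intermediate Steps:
Function('a')(c, b) = Add(c, Mul(2, b)) (Function('a')(c, b) = Add(Mul(2, b), c) = Add(c, Mul(2, b)))
Function('X')(f) = Mul(133, Pow(f, -1))
Add(30050, Function('X')(Function('a')(Mul(Add(6, 3), Pow(Add(1, 0), -1)), -11))) = Add(30050, Mul(133, Pow(Add(Mul(Add(6, 3), Pow(Add(1, 0), -1)), Mul(2, -11)), -1))) = Add(30050, Mul(133, Pow(Add(Mul(9, Pow(1, -1)), -22), -1))) = Add(30050, Mul(133, Pow(Add(Mul(9, 1), -22), -1))) = Add(30050, Mul(133, Pow(Add(9, -22), -1))) = Add(30050, Mul(133, Pow(-13, -1))) = Add(30050, Mul(133, Rational(-1, 13))) = Add(30050, Rational(-133, 13)) = Rational(390517, 13)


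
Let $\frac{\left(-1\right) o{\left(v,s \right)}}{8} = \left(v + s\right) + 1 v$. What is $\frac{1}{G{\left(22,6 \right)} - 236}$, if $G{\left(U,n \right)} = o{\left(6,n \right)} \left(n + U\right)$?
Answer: $- \frac{1}{4268} \approx -0.0002343$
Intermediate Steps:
$o{\left(v,s \right)} = - 16 v - 8 s$ ($o{\left(v,s \right)} = - 8 \left(\left(v + s\right) + 1 v\right) = - 8 \left(\left(s + v\right) + v\right) = - 8 \left(s + 2 v\right) = - 16 v - 8 s$)
$G{\left(U,n \right)} = \left(-96 - 8 n\right) \left(U + n\right)$ ($G{\left(U,n \right)} = \left(\left(-16\right) 6 - 8 n\right) \left(n + U\right) = \left(-96 - 8 n\right) \left(U + n\right)$)
$\frac{1}{G{\left(22,6 \right)} - 236} = \frac{1}{- 8 \left(12 + 6\right) \left(22 + 6\right) - 236} = \frac{1}{\left(-8\right) 18 \cdot 28 - 236} = \frac{1}{-4032 - 236} = \frac{1}{-4268} = - \frac{1}{4268}$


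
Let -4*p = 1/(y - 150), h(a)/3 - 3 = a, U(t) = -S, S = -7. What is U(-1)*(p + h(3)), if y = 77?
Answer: 36799/292 ≈ 126.02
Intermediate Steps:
U(t) = 7 (U(t) = -1*(-7) = 7)
h(a) = 9 + 3*a
p = 1/292 (p = -1/(4*(77 - 150)) = -¼/(-73) = -¼*(-1/73) = 1/292 ≈ 0.0034247)
U(-1)*(p + h(3)) = 7*(1/292 + (9 + 3*3)) = 7*(1/292 + (9 + 9)) = 7*(1/292 + 18) = 7*(5257/292) = 36799/292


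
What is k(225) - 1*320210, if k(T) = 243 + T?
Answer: -319742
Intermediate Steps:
k(225) - 1*320210 = (243 + 225) - 1*320210 = 468 - 320210 = -319742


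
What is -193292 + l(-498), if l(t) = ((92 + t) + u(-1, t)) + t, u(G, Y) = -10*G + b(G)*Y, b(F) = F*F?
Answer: -194684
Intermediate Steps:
b(F) = F**2
u(G, Y) = -10*G + Y*G**2 (u(G, Y) = -10*G + G**2*Y = -10*G + Y*G**2)
l(t) = 102 + 3*t (l(t) = ((92 + t) - (-10 - t)) + t = ((92 + t) + (10 + t)) + t = (102 + 2*t) + t = 102 + 3*t)
-193292 + l(-498) = -193292 + (102 + 3*(-498)) = -193292 + (102 - 1494) = -193292 - 1392 = -194684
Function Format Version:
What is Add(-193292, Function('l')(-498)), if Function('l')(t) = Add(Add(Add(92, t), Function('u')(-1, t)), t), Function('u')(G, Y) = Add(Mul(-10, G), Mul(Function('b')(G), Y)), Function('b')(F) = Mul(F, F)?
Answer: -194684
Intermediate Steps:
Function('b')(F) = Pow(F, 2)
Function('u')(G, Y) = Add(Mul(-10, G), Mul(Y, Pow(G, 2))) (Function('u')(G, Y) = Add(Mul(-10, G), Mul(Pow(G, 2), Y)) = Add(Mul(-10, G), Mul(Y, Pow(G, 2))))
Function('l')(t) = Add(102, Mul(3, t)) (Function('l')(t) = Add(Add(Add(92, t), Mul(-1, Add(-10, Mul(-1, t)))), t) = Add(Add(Add(92, t), Add(10, t)), t) = Add(Add(102, Mul(2, t)), t) = Add(102, Mul(3, t)))
Add(-193292, Function('l')(-498)) = Add(-193292, Add(102, Mul(3, -498))) = Add(-193292, Add(102, -1494)) = Add(-193292, -1392) = -194684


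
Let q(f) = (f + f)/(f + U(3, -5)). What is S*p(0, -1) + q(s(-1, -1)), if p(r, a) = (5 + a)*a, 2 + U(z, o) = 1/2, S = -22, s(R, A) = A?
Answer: 444/5 ≈ 88.800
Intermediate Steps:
U(z, o) = -3/2 (U(z, o) = -2 + 1/2 = -2 + ½ = -3/2)
q(f) = 2*f/(-3/2 + f) (q(f) = (f + f)/(f - 3/2) = (2*f)/(-3/2 + f) = 2*f/(-3/2 + f))
p(r, a) = a*(5 + a)
S*p(0, -1) + q(s(-1, -1)) = -(-22)*(5 - 1) + 4*(-1)/(-3 + 2*(-1)) = -(-22)*4 + 4*(-1)/(-3 - 2) = -22*(-4) + 4*(-1)/(-5) = 88 + 4*(-1)*(-⅕) = 88 + ⅘ = 444/5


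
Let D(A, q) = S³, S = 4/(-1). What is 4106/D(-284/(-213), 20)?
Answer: -2053/32 ≈ -64.156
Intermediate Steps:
S = -4 (S = 4*(-1) = -4)
D(A, q) = -64 (D(A, q) = (-4)³ = -64)
4106/D(-284/(-213), 20) = 4106/(-64) = 4106*(-1/64) = -2053/32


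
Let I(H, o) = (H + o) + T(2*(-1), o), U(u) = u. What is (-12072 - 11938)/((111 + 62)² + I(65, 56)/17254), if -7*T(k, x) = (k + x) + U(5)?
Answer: -289987978/361476555 ≈ -0.80223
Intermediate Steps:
T(k, x) = -5/7 - k/7 - x/7 (T(k, x) = -((k + x) + 5)/7 = -(5 + k + x)/7 = -5/7 - k/7 - x/7)
I(H, o) = -3/7 + H + 6*o/7 (I(H, o) = (H + o) + (-5/7 - 2*(-1)/7 - o/7) = (H + o) + (-5/7 - ⅐*(-2) - o/7) = (H + o) + (-5/7 + 2/7 - o/7) = (H + o) + (-3/7 - o/7) = -3/7 + H + 6*o/7)
(-12072 - 11938)/((111 + 62)² + I(65, 56)/17254) = (-12072 - 11938)/((111 + 62)² + (-3/7 + 65 + (6/7)*56)/17254) = -24010/(173² + (-3/7 + 65 + 48)*(1/17254)) = -24010/(29929 + (788/7)*(1/17254)) = -24010/(29929 + 394/60389) = -24010/1807382775/60389 = -24010*60389/1807382775 = -289987978/361476555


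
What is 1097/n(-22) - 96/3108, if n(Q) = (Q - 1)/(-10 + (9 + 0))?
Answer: 283939/5957 ≈ 47.665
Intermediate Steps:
n(Q) = 1 - Q (n(Q) = (-1 + Q)/(-10 + 9) = (-1 + Q)/(-1) = (-1 + Q)*(-1) = 1 - Q)
1097/n(-22) - 96/3108 = 1097/(1 - 1*(-22)) - 96/3108 = 1097/(1 + 22) - 96*1/3108 = 1097/23 - 8/259 = 283939/5957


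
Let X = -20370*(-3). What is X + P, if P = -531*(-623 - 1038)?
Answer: 943101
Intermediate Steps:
P = 881991 (P = -531*(-1661) = 881991)
X = 61110
X + P = 61110 + 881991 = 943101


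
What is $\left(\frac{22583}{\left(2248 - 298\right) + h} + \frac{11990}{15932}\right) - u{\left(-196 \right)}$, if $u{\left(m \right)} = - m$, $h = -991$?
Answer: $- \frac{187382263}{1091342} \approx -171.7$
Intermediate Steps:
$\left(\frac{22583}{\left(2248 - 298\right) + h} + \frac{11990}{15932}\right) - u{\left(-196 \right)} = \left(\frac{22583}{\left(2248 - 298\right) - 991} + \frac{11990}{15932}\right) - \left(-1\right) \left(-196\right) = \left(\frac{22583}{\left(2248 - 298\right) - 991} + 11990 \cdot \frac{1}{15932}\right) - 196 = \left(\frac{22583}{1950 - 991} + \frac{5995}{7966}\right) - 196 = \left(\frac{22583}{959} + \frac{5995}{7966}\right) - 196 = \frac{26520769}{1091342} - 196 = - \frac{187382263}{1091342}$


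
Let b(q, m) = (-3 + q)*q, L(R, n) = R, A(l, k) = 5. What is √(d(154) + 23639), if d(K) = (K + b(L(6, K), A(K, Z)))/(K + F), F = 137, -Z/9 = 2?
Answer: √2001824211/291 ≈ 153.75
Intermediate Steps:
Z = -18 (Z = -9*2 = -18)
b(q, m) = q*(-3 + q)
d(K) = (18 + K)/(137 + K) (d(K) = (K + 6*(-3 + 6))/(K + 137) = (K + 6*3)/(137 + K) = (K + 18)/(137 + K) = (18 + K)/(137 + K))
√(d(154) + 23639) = √((18 + 154)/(137 + 154) + 23639) = √(172/291 + 23639) = √(6879121/291) = √2001824211/291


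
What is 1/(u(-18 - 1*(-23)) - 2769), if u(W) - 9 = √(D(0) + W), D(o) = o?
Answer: -552/1523519 - √5/7617595 ≈ -0.00036261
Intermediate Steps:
u(W) = 9 + √W (u(W) = 9 + √(0 + W) = 9 + √W)
1/(u(-18 - 1*(-23)) - 2769) = 1/((9 + √(-18 - 1*(-23))) - 2769) = 1/((9 + √(-18 + 23)) - 2769) = 1/((9 + √5) - 2769) = 1/(-2760 + √5)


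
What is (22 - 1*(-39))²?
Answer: 3721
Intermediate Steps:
(22 - 1*(-39))² = (22 + 39)² = 61² = 3721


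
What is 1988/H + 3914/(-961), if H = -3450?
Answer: -7706884/1657725 ≈ -4.6491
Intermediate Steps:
1988/H + 3914/(-961) = 1988/(-3450) + 3914/(-961) = 1988*(-1/3450) + 3914*(-1/961) = -994/1725 - 3914/961 = -7706884/1657725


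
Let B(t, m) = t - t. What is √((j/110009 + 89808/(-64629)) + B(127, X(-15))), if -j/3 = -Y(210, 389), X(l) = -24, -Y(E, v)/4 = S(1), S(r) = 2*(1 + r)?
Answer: 8*I*√121986777035674029/2369923887 ≈ 1.179*I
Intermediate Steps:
S(r) = 2 + 2*r
Y(E, v) = -16 (Y(E, v) = -4*(2 + 2*1) = -4*(2 + 2) = -4*4 = -16)
j = -48 (j = -(-3)*(-16) = -3*16 = -48)
B(t, m) = 0
√((j/110009 + 89808/(-64629)) + B(127, X(-15))) = √((-48/110009 + 89808/(-64629)) + 0) = √((-48*1/110009 + 89808*(-1/64629)) + 0) = √((-48/110009 - 29936/21543) + 0) = √(-3294263488/2369923887 + 0) = √(-3294263488/2369923887) = 8*I*√121986777035674029/2369923887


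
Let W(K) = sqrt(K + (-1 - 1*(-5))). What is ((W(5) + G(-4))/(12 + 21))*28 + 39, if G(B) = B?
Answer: 1259/33 ≈ 38.151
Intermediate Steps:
W(K) = sqrt(4 + K) (W(K) = sqrt(K + (-1 + 5)) = sqrt(K + 4) = sqrt(4 + K))
((W(5) + G(-4))/(12 + 21))*28 + 39 = ((sqrt(4 + 5) - 4)/(12 + 21))*28 + 39 = ((sqrt(9) - 4)/33)*28 + 39 = ((3 - 4)*(1/33))*28 + 39 = -1*1/33*28 + 39 = -1/33*28 + 39 = -28/33 + 39 = 1259/33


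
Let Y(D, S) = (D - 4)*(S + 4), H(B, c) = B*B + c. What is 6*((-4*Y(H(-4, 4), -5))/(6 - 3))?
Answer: 128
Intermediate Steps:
H(B, c) = c + B**2 (H(B, c) = B**2 + c = c + B**2)
Y(D, S) = (-4 + D)*(4 + S)
6*((-4*Y(H(-4, 4), -5))/(6 - 3)) = 6*((-4*(-16 - 4*(-5) + 4*(4 + (-4)**2) + (4 + (-4)**2)*(-5)))/(6 - 3)) = 6*(-4*(-16 + 20 + 4*(4 + 16) + (4 + 16)*(-5))/3) = 6*(-4*(-16 + 20 + 4*20 + 20*(-5))*(1/3)) = 6*(-4*(-16 + 20 + 80 - 100)*(1/3)) = 6*(-4*(-16)*(1/3)) = 6*(64*(1/3)) = 6*(64/3) = 128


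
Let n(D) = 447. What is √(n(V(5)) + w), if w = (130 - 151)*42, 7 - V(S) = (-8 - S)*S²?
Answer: I*√435 ≈ 20.857*I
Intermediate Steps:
V(S) = 7 - S²*(-8 - S) (V(S) = 7 - (-8 - S)*S² = 7 - S²*(-8 - S))
w = -882 (w = -21*42 = -882)
√(n(V(5)) + w) = √(447 - 882) = √(-435) = I*√435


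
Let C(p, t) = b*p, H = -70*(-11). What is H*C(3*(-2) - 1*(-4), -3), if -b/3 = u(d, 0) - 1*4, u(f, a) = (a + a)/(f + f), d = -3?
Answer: -18480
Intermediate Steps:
H = 770
u(f, a) = a/f (u(f, a) = (2*a)/((2*f)) = (2*a)*(1/(2*f)) = a/f)
b = 12 (b = -3*(0/(-3) - 1*4) = -3*(0*(-⅓) - 4) = -3*(0 - 4) = -3*(-4) = 12)
C(p, t) = 12*p
H*C(3*(-2) - 1*(-4), -3) = 770*(12*(3*(-2) - 1*(-4))) = 770*(12*(-6 + 4)) = 770*(12*(-2)) = 770*(-24) = -18480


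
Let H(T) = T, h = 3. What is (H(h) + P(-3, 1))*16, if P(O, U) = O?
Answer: 0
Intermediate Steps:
(H(h) + P(-3, 1))*16 = (3 - 3)*16 = 0*16 = 0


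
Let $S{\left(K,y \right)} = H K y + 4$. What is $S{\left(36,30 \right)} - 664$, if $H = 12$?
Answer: $12300$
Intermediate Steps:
$S{\left(K,y \right)} = 4 + 12 K y$ ($S{\left(K,y \right)} = 12 K y + 4 = 4 + 12 K y$)
$S{\left(36,30 \right)} - 664 = \left(4 + 12 \cdot 36 \cdot 30\right) - 664 = \left(4 + 12960\right) - 664 = 12964 - 664 = 12300$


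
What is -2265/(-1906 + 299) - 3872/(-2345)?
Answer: 11533729/3768415 ≈ 3.0606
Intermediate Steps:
-2265/(-1906 + 299) - 3872/(-2345) = -2265/(-1607) - 3872*(-1/2345) = -2265*(-1/1607) + 3872/2345 = 2265/1607 + 3872/2345 = 11533729/3768415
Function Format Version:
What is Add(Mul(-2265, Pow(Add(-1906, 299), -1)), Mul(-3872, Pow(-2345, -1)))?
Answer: Rational(11533729, 3768415) ≈ 3.0606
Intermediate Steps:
Add(Mul(-2265, Pow(Add(-1906, 299), -1)), Mul(-3872, Pow(-2345, -1))) = Add(Mul(-2265, Pow(-1607, -1)), Mul(-3872, Rational(-1, 2345))) = Add(Mul(-2265, Rational(-1, 1607)), Rational(3872, 2345)) = Add(Rational(2265, 1607), Rational(3872, 2345)) = Rational(11533729, 3768415)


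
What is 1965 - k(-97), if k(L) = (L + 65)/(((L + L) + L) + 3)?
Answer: 17684/9 ≈ 1964.9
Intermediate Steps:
k(L) = (65 + L)/(3 + 3*L) (k(L) = (65 + L)/((2*L + L) + 3) = (65 + L)/(3*L + 3) = (65 + L)/(3 + 3*L))
1965 - k(-97) = 1965 - (65 - 97)/(3*(1 - 97)) = 1965 - (-32)/(3*(-96)) = 1965 - (-1)*(-32)/(3*96) = 1965 - 1*1/9 = 1965 - 1/9 = 17684/9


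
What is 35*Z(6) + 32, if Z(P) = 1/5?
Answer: 39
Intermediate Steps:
Z(P) = ⅕
35*Z(6) + 32 = 35*(⅕) + 32 = 7 + 32 = 39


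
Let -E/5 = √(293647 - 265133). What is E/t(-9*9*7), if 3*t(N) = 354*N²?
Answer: -5*√28514/37935702 ≈ -2.2256e-5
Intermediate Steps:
E = -5*√28514 (E = -5*√(293647 - 265133) = -5*√28514 ≈ -844.30)
t(N) = 118*N² (t(N) = (354*N²)/3 = 118*N²)
E/t(-9*9*7) = (-5*√28514)/((118*(-9*9*7)²)) = (-5*√28514)/((118*(-81*7)²)) = (-5*√28514)/((118*(-567)²)) = (-5*√28514)/((118*321489)) = -5*√28514/37935702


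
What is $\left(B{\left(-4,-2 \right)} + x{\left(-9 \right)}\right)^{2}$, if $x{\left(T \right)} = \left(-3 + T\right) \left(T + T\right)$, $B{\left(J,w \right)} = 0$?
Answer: $46656$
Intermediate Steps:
$x{\left(T \right)} = 2 T \left(-3 + T\right)$ ($x{\left(T \right)} = \left(-3 + T\right) 2 T = 2 T \left(-3 + T\right)$)
$\left(B{\left(-4,-2 \right)} + x{\left(-9 \right)}\right)^{2} = \left(0 + 2 \left(-9\right) \left(-3 - 9\right)\right)^{2} = \left(0 + 2 \left(-9\right) \left(-12\right)\right)^{2} = \left(0 + 216\right)^{2} = 216^{2} = 46656$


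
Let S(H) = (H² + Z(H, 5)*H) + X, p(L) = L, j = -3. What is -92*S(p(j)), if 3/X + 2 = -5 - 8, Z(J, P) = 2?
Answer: -1288/5 ≈ -257.60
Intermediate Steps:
X = -⅕ (X = 3/(-2 + (-5 - 8)) = 3/(-2 - 13) = 3/(-15) = 3*(-1/15) = -⅕ ≈ -0.20000)
S(H) = -⅕ + H² + 2*H (S(H) = (H² + 2*H) - ⅕ = -⅕ + H² + 2*H)
-92*S(p(j)) = -92*(-⅕ + (-3)² + 2*(-3)) = -92*(-⅕ + 9 - 6) = -92*14/5 = -1288/5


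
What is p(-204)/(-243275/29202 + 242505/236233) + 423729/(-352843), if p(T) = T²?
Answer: -191527376384695617/33608764027355 ≈ -5698.7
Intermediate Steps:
p(-204)/(-243275/29202 + 242505/236233) + 423729/(-352843) = (-204)²/(-243275/29202 + 242505/236233) + 423729/(-352843) = 41616/(-243275*1/29202 + 242505*(1/236233)) + 423729*(-1/352843) = 41616/(-243275/29202 + 242505/236233) - 801/667 = 41616/(-50387952065/6898476066) - 801/667 = 41616*(-6898476066/50387952065) - 801/667 = -287086979962656/50387952065 - 801/667 = -191527376384695617/33608764027355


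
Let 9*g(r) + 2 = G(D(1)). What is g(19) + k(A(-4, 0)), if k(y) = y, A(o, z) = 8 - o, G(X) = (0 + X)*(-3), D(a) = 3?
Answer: 97/9 ≈ 10.778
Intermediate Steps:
G(X) = -3*X (G(X) = X*(-3) = -3*X)
g(r) = -11/9 (g(r) = -2/9 + (-3*3)/9 = -2/9 + (1/9)*(-9) = -2/9 - 1 = -11/9)
g(19) + k(A(-4, 0)) = -11/9 + (8 - 1*(-4)) = -11/9 + (8 + 4) = -11/9 + 12 = 97/9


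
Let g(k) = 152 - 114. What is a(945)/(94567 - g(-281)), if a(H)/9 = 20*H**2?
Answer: 160744500/94529 ≈ 1700.5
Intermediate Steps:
g(k) = 38
a(H) = 180*H**2 (a(H) = 9*(20*H**2) = 180*H**2)
a(945)/(94567 - g(-281)) = (180*945**2)/(94567 - 1*38) = (180*893025)/(94567 - 38) = 160744500/94529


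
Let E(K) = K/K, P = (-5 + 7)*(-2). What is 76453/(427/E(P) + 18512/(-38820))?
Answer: 741976365/4139407 ≈ 179.25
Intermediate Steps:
P = -4 (P = 2*(-2) = -4)
E(K) = 1
76453/(427/E(P) + 18512/(-38820)) = 76453/(427/1 + 18512/(-38820)) = 76453/(427*1 + 18512*(-1/38820)) = 76453/(427 - 4628/9705) = 76453/(4139407/9705) = 76453*(9705/4139407) = 741976365/4139407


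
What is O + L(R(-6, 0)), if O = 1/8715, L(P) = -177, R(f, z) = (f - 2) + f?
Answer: -1542554/8715 ≈ -177.00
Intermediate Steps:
R(f, z) = -2 + 2*f (R(f, z) = (-2 + f) + f = -2 + 2*f)
O = 1/8715 ≈ 0.00011474
O + L(R(-6, 0)) = 1/8715 - 177 = -1542554/8715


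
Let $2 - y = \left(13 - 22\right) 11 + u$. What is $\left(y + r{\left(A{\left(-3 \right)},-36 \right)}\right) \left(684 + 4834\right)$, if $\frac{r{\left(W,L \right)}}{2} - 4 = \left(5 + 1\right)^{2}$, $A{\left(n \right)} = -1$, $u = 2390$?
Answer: $-12189262$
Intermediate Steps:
$r{\left(W,L \right)} = 80$ ($r{\left(W,L \right)} = 8 + 2 \left(5 + 1\right)^{2} = 8 + 2 \cdot 6^{2} = 8 + 2 \cdot 36 = 8 + 72 = 80$)
$y = -2289$ ($y = 2 - \left(\left(13 - 22\right) 11 + 2390\right) = 2 - \left(\left(-9\right) 11 + 2390\right) = 2 - \left(-99 + 2390\right) = 2 - 2291 = -2289$)
$\left(y + r{\left(A{\left(-3 \right)},-36 \right)}\right) \left(684 + 4834\right) = \left(-2289 + 80\right) \left(684 + 4834\right) = \left(-2209\right) 5518 = -12189262$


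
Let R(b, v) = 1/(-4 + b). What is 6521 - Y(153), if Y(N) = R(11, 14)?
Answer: 45646/7 ≈ 6520.9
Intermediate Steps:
Y(N) = ⅐ (Y(N) = 1/(-4 + 11) = 1/7 = ⅐)
6521 - Y(153) = 6521 - 1*⅐ = 6521 - ⅐ = 45646/7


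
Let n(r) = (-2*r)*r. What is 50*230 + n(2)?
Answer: 11492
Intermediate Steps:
n(r) = -2*r²
50*230 + n(2) = 50*230 - 2*2² = 11500 - 2*4 = 11500 - 8 = 11492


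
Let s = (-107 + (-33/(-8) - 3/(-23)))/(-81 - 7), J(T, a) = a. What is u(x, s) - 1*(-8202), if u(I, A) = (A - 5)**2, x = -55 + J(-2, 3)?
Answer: 2154258269553/262180864 ≈ 8216.7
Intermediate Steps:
s = 18905/16192 (s = (-107 + (-33*(-1/8) - 3*(-1/23)))/(-88) = (-107 + (33/8 + 3/23))*(-1/88) = (-107 + 783/184)*(-1/88) = -18905/184*(-1/88) = 18905/16192 ≈ 1.1676)
x = -52 (x = -55 + 3 = -52)
u(I, A) = (-5 + A)**2
u(x, s) - 1*(-8202) = (-5 + 18905/16192)**2 - 1*(-8202) = (-62055/16192)**2 + 8202 = 3850823025/262180864 + 8202 = 2154258269553/262180864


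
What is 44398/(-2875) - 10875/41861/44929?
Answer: -83502585103487/5407221998375 ≈ -15.443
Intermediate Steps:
44398/(-2875) - 10875/41861/44929 = 44398*(-1/2875) - 10875*1/41861*(1/44929) = -44398/2875 - 10875/41861*1/44929 = -44398/2875 - 10875/1880772869 = -83502585103487/5407221998375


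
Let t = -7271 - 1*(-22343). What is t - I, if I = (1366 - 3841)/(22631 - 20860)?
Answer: 2426817/161 ≈ 15073.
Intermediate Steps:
I = -225/161 (I = -2475/1771 = -2475*1/1771 = -225/161 ≈ -1.3975)
t = 15072 (t = -7271 + 22343 = 15072)
t - I = 15072 - 1*(-225/161) = 15072 + 225/161 = 2426817/161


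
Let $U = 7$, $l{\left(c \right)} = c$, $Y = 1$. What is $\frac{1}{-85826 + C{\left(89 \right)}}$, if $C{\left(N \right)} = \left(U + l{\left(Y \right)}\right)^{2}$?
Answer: $- \frac{1}{85762} \approx -1.166 \cdot 10^{-5}$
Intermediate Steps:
$C{\left(N \right)} = 64$ ($C{\left(N \right)} = \left(7 + 1\right)^{2} = 8^{2} = 64$)
$\frac{1}{-85826 + C{\left(89 \right)}} = \frac{1}{-85826 + 64} = \frac{1}{-85762} = - \frac{1}{85762}$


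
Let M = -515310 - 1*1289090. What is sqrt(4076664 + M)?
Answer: 2*sqrt(568066) ≈ 1507.4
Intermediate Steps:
M = -1804400 (M = -515310 - 1289090 = -1804400)
sqrt(4076664 + M) = sqrt(4076664 - 1804400) = sqrt(2272264) = 2*sqrt(568066)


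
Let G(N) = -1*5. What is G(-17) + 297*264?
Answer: 78403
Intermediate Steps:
G(N) = -5
G(-17) + 297*264 = -5 + 297*264 = -5 + 78408 = 78403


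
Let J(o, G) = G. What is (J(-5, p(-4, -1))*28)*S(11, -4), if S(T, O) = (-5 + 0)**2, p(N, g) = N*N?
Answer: 11200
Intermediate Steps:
p(N, g) = N**2
S(T, O) = 25 (S(T, O) = (-5)**2 = 25)
(J(-5, p(-4, -1))*28)*S(11, -4) = ((-4)**2*28)*25 = (16*28)*25 = 448*25 = 11200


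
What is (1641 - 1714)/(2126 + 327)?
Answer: -73/2453 ≈ -0.029759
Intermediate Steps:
(1641 - 1714)/(2126 + 327) = -73/2453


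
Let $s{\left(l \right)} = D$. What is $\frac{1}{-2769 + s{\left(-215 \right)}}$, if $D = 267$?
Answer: $- \frac{1}{2502} \approx -0.00039968$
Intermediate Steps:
$s{\left(l \right)} = 267$
$\frac{1}{-2769 + s{\left(-215 \right)}} = \frac{1}{-2769 + 267} = \frac{1}{-2502} = - \frac{1}{2502}$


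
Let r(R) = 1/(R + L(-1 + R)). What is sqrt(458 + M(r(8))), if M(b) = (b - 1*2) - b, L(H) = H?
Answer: 2*sqrt(114) ≈ 21.354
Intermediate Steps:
r(R) = 1/(-1 + 2*R) (r(R) = 1/(R + (-1 + R)) = 1/(-1 + 2*R))
M(b) = -2 (M(b) = (b - 2) - b = (-2 + b) - b = -2)
sqrt(458 + M(r(8))) = sqrt(458 - 2) = sqrt(456) = 2*sqrt(114)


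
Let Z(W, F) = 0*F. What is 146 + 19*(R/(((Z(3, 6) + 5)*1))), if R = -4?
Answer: 654/5 ≈ 130.80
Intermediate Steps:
Z(W, F) = 0
146 + 19*(R/(((Z(3, 6) + 5)*1))) = 146 + 19*(-4/(0 + 5)) = 146 + 19*(-4/(5*1)) = 146 + 19*(-4/5) = 146 + 19*(-4*⅕) = 146 + 19*(-⅘) = 146 - 76/5 = 654/5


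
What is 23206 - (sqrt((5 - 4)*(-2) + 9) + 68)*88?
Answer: 17222 - 88*sqrt(7) ≈ 16989.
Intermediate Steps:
23206 - (sqrt((5 - 4)*(-2) + 9) + 68)*88 = 23206 - (sqrt(1*(-2) + 9) + 68)*88 = 23206 - (sqrt(-2 + 9) + 68)*88 = 23206 - (sqrt(7) + 68)*88 = 23206 - (68 + sqrt(7))*88 = 23206 - (5984 + 88*sqrt(7)) = 23206 + (-5984 - 88*sqrt(7)) = 17222 - 88*sqrt(7)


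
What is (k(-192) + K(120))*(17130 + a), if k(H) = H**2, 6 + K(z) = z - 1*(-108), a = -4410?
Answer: 471733920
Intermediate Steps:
K(z) = 102 + z (K(z) = -6 + (z - 1*(-108)) = -6 + (z + 108) = -6 + (108 + z) = 102 + z)
(k(-192) + K(120))*(17130 + a) = ((-192)**2 + (102 + 120))*(17130 - 4410) = (36864 + 222)*12720 = 37086*12720 = 471733920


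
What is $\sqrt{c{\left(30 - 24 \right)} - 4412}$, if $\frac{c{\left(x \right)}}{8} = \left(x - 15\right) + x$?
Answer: $2 i \sqrt{1109} \approx 66.603 i$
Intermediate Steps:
$c{\left(x \right)} = -120 + 16 x$ ($c{\left(x \right)} = 8 \left(\left(x - 15\right) + x\right) = 8 \left(\left(-15 + x\right) + x\right) = 8 \left(-15 + 2 x\right) = -120 + 16 x$)
$\sqrt{c{\left(30 - 24 \right)} - 4412} = \sqrt{\left(-120 + 16 \left(30 - 24\right)\right) - 4412} = \sqrt{\left(-120 + 16 \cdot 6\right) - 4412} = \sqrt{\left(-120 + 96\right) - 4412} = \sqrt{-24 - 4412} = \sqrt{-4436} = 2 i \sqrt{1109}$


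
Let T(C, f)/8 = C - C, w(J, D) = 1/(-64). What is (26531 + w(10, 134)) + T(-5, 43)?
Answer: 1697983/64 ≈ 26531.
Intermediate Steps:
w(J, D) = -1/64
T(C, f) = 0 (T(C, f) = 8*(C - C) = 8*0 = 0)
(26531 + w(10, 134)) + T(-5, 43) = (26531 - 1/64) + 0 = 1697983/64 + 0 = 1697983/64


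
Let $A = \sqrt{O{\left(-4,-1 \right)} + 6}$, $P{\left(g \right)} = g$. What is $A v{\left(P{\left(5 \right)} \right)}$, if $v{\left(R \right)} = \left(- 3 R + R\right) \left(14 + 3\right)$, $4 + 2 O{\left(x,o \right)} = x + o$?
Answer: $- 85 \sqrt{6} \approx -208.21$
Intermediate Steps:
$O{\left(x,o \right)} = -2 + \frac{o}{2} + \frac{x}{2}$ ($O{\left(x,o \right)} = -2 + \frac{x + o}{2} = -2 + \frac{o + x}{2} = -2 + \left(\frac{o}{2} + \frac{x}{2}\right) = -2 + \frac{o}{2} + \frac{x}{2}$)
$v{\left(R \right)} = - 34 R$ ($v{\left(R \right)} = - 2 R 17 = - 34 R$)
$A = \frac{\sqrt{6}}{2}$ ($A = \sqrt{\left(-2 + \frac{1}{2} \left(-1\right) + \frac{1}{2} \left(-4\right)\right) + 6} = \sqrt{\left(-2 - \frac{1}{2} - 2\right) + 6} = \sqrt{- \frac{9}{2} + 6} = \sqrt{\frac{3}{2}} = \frac{\sqrt{6}}{2} \approx 1.2247$)
$A v{\left(P{\left(5 \right)} \right)} = \frac{\sqrt{6}}{2} \left(\left(-34\right) 5\right) = \frac{\sqrt{6}}{2} \left(-170\right) = - 85 \sqrt{6}$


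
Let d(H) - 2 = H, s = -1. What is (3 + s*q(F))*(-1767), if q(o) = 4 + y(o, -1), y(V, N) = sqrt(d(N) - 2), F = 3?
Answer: 1767 + 1767*I ≈ 1767.0 + 1767.0*I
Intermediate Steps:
d(H) = 2 + H
y(V, N) = sqrt(N) (y(V, N) = sqrt((2 + N) - 2) = sqrt(N))
q(o) = 4 + I (q(o) = 4 + sqrt(-1) = 4 + I)
(3 + s*q(F))*(-1767) = (3 - (4 + I))*(-1767) = (3 + (-4 - I))*(-1767) = (-1 - I)*(-1767) = 1767 + 1767*I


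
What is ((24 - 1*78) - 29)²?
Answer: 6889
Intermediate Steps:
((24 - 1*78) - 29)² = ((24 - 78) - 29)² = (-54 - 29)² = (-83)² = 6889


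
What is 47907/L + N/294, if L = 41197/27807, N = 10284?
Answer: 5026612243/155281 ≈ 32371.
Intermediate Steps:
L = 3169/2139 (L = 41197*(1/27807) = 3169/2139 ≈ 1.4815)
47907/L + N/294 = 47907/(3169/2139) + 10284/294 = 47907*(2139/3169) + 10284*(1/294) = 102473073/3169 + 1714/49 = 5026612243/155281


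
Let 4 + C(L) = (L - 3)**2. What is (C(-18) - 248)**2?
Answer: 35721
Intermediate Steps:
C(L) = -4 + (-3 + L)**2 (C(L) = -4 + (L - 3)**2 = -4 + (-3 + L)**2)
(C(-18) - 248)**2 = ((-4 + (-3 - 18)**2) - 248)**2 = ((-4 + (-21)**2) - 248)**2 = ((-4 + 441) - 248)**2 = (437 - 248)**2 = 189**2 = 35721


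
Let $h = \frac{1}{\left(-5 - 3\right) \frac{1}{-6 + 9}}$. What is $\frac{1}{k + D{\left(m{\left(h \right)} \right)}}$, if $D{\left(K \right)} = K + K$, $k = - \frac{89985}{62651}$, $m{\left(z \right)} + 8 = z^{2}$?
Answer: $- \frac{2004832}{34392973} \approx -0.058292$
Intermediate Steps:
$h = - \frac{3}{8}$ ($h = \frac{1}{\left(-8\right) \frac{1}{3}} = \frac{1}{- \frac{8}{3}} = - \frac{3}{8} \approx -0.375$)
$m{\left(z \right)} = -8 + z^{2}$
$k = - \frac{89985}{62651}$ ($k = \left(-89985\right) \frac{1}{62651} = - \frac{89985}{62651} \approx -1.4363$)
$D{\left(K \right)} = 2 K$
$\frac{1}{k + D{\left(m{\left(h \right)} \right)}} = \frac{1}{- \frac{89985}{62651} + 2 \left(-8 + \left(- \frac{3}{8}\right)^{2}\right)} = \frac{1}{- \frac{89985}{62651} + 2 \left(-8 + \frac{9}{64}\right)} = \frac{1}{- \frac{89985}{62651} + 2 \left(- \frac{503}{64}\right)} = \frac{1}{- \frac{89985}{62651} - \frac{503}{32}} = \frac{1}{- \frac{34392973}{2004832}} = - \frac{2004832}{34392973}$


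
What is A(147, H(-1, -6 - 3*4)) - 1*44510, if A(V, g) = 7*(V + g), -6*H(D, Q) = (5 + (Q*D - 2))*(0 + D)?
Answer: -86913/2 ≈ -43457.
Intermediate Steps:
H(D, Q) = -D*(3 + D*Q)/6 (H(D, Q) = -(5 + (Q*D - 2))*(0 + D)/6 = -(5 + (D*Q - 2))*D/6 = -(5 + (-2 + D*Q))*D/6 = -(3 + D*Q)*D/6 = -D*(3 + D*Q)/6)
A(V, g) = 7*V + 7*g
A(147, H(-1, -6 - 3*4)) - 1*44510 = (7*147 + 7*(-⅙*(-1)*(3 - (-6 - 3*4)))) - 1*44510 = (1029 + 7*(-⅙*(-1)*(3 - (-6 - 1*12)))) - 44510 = (1029 + 7*(-⅙*(-1)*(3 - (-6 - 12)))) - 44510 = (1029 + 7*(-⅙*(-1)*(3 - 1*(-18)))) - 44510 = (1029 + 7*(-⅙*(-1)*(3 + 18))) - 44510 = (1029 + 7*(-⅙*(-1)*21)) - 44510 = (1029 + 7*(7/2)) - 44510 = (1029 + 49/2) - 44510 = 2107/2 - 44510 = -86913/2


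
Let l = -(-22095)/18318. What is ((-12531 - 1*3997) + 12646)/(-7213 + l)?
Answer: 23703492/44035213 ≈ 0.53829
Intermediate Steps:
l = 7365/6106 (l = -(-22095)/18318 = -1*(-7365/6106) = 7365/6106 ≈ 1.2062)
((-12531 - 1*3997) + 12646)/(-7213 + l) = ((-12531 - 1*3997) + 12646)/(-7213 + 7365/6106) = ((-12531 - 3997) + 12646)/(-44035213/6106) = (-16528 + 12646)*(-6106/44035213) = -3882*(-6106/44035213) = 23703492/44035213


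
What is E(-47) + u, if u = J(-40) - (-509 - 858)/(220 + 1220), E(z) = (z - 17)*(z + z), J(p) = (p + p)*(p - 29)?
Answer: 16613207/1440 ≈ 11537.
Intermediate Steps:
J(p) = 2*p*(-29 + p) (J(p) = (2*p)*(-29 + p) = 2*p*(-29 + p))
E(z) = 2*z*(-17 + z) (E(z) = (-17 + z)*(2*z) = 2*z*(-17 + z))
u = 7950167/1440 (u = 2*(-40)*(-29 - 40) - (-509 - 858)/(220 + 1220) = 2*(-40)*(-69) - (-1367)/1440 = 5520 - (-1367)/1440 = 5520 - 1*(-1367/1440) = 5520 + 1367/1440 = 7950167/1440 ≈ 5521.0)
E(-47) + u = 2*(-47)*(-17 - 47) + 7950167/1440 = 2*(-47)*(-64) + 7950167/1440 = 6016 + 7950167/1440 = 16613207/1440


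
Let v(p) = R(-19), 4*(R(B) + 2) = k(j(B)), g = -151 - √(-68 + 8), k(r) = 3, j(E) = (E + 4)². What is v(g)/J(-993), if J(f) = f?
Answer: 5/3972 ≈ 0.0012588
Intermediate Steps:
j(E) = (4 + E)²
g = -151 - 2*I*√15 (g = -151 - √(-60) = -151 - 2*I*√15 ≈ -151.0 - 7.746*I)
R(B) = -5/4 (R(B) = -2 + (¼)*3 = -2 + ¾ = -5/4)
v(p) = -5/4
v(g)/J(-993) = -5/4/(-993) = -5/4*(-1/993) = 5/3972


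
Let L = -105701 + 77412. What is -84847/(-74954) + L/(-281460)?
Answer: 13000705163/10548276420 ≈ 1.2325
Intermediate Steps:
L = -28289
-84847/(-74954) + L/(-281460) = -84847/(-74954) - 28289/(-281460) = -84847*(-1/74954) - 28289*(-1/281460) = 84847/74954 + 28289/281460 = 13000705163/10548276420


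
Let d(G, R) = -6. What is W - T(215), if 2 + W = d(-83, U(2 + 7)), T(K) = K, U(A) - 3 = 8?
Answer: -223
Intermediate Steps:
U(A) = 11 (U(A) = 3 + 8 = 11)
W = -8 (W = -2 - 6 = -8)
W - T(215) = -8 - 1*215 = -8 - 215 = -223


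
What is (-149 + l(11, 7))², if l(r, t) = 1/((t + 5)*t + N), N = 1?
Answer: 160376896/7225 ≈ 22198.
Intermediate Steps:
l(r, t) = 1/(1 + t*(5 + t)) (l(r, t) = 1/((t + 5)*t + 1) = 1/((5 + t)*t + 1) = 1/(t*(5 + t) + 1) = 1/(1 + t*(5 + t)))
(-149 + l(11, 7))² = (-149 + 1/(1 + 7² + 5*7))² = (-149 + 1/(1 + 49 + 35))² = (-149 + 1/85)² = (-12664/85)² = 160376896/7225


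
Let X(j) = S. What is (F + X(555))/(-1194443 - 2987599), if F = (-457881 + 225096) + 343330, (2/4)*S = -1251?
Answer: -108043/4182042 ≈ -0.025835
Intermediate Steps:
S = -2502 (S = 2*(-1251) = -2502)
X(j) = -2502
F = 110545 (F = -232785 + 343330 = 110545)
(F + X(555))/(-1194443 - 2987599) = (110545 - 2502)/(-1194443 - 2987599) = 108043/(-4182042) = 108043*(-1/4182042) = -108043/4182042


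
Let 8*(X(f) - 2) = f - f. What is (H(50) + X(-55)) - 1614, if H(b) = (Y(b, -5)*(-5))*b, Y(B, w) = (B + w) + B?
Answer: -25362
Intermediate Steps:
Y(B, w) = w + 2*B
H(b) = b*(25 - 10*b) (H(b) = ((-5 + 2*b)*(-5))*b = (25 - 10*b)*b = b*(25 - 10*b))
X(f) = 2 (X(f) = 2 + (f - f)/8 = 2 + (⅛)*0 = 2 + 0 = 2)
(H(50) + X(-55)) - 1614 = (5*50*(5 - 2*50) + 2) - 1614 = (5*50*(5 - 100) + 2) - 1614 = (5*50*(-95) + 2) - 1614 = (-23750 + 2) - 1614 = -23748 - 1614 = -25362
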